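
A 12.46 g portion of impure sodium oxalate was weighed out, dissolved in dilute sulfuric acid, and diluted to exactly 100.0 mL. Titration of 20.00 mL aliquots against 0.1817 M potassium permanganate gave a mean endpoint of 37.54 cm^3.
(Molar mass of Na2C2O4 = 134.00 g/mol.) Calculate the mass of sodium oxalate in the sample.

11.43 g

2 MnO4^- + 5 C2O4^2- + 16 H^+ → 2 Mn^2+ + 10 CO2 + 8 H2O
n(KMnO4) per titration = 0.03754 × 0.1817 = 6.821 × 10^-3 mol
From the 5:2 ratio, n(Na2C2O4) in each aliquot = 5/2 × 6.821 × 10^-3 = 0.01705 mol
n(Na2C2O4) in the whole flask = 0.01705 × 100.0/20.00 = 0.08526 mol
mass of Na2C2O4 = 0.08526 × 134.00 = 11.43 g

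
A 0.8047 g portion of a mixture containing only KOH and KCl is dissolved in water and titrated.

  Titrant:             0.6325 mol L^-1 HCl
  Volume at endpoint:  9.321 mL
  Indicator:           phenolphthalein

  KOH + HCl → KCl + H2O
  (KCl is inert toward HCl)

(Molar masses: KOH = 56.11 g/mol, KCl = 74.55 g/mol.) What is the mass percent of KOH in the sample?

n(HCl) = 0.009321 × 0.6325 = 5.896 × 10^-3 mol
Let x = n(KOH), y = n(KCl).
Titrant: 1x = 5.896 × 10^-3;  mass: 56.11x + 74.55y = 0.8047
Solving, x = 5.896 × 10^-3 mol, y = 6.357 × 10^-3 mol
mass of KOH = 5.896 × 10^-3 × 56.11 = 0.3308 g
% KOH = 0.3308 / 0.8047 × 100 = 41.11 %

41.11 %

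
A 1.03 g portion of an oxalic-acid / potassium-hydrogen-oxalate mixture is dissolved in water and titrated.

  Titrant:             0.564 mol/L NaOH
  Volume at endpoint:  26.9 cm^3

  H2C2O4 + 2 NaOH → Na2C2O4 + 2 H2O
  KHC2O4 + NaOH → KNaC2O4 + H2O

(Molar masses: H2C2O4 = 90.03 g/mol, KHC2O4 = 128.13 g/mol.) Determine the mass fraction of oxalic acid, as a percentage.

48.1 %

n(NaOH) = 0.0269 × 0.564 = 0.0152 mol
Let x = n(H2C2O4), y = n(KHC2O4).
Titrant: 2x + 1y = 0.0152;  mass: 90.03x + 128.13y = 1.03
Solving, x = 5.50 × 10^-3 mol, y = 4.18 × 10^-3 mol
mass of H2C2O4 = 5.50 × 10^-3 × 90.03 = 0.495 g
% H2C2O4 = 0.495 / 1.03 × 100 = 48.1 %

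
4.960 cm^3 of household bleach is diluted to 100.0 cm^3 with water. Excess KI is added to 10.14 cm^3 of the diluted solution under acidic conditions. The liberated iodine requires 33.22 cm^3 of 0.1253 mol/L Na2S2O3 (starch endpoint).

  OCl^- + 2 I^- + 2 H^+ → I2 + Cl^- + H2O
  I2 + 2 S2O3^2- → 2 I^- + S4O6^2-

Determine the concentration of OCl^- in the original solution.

n(S2O3^2-) = 0.03322 × 0.1253 = 4.162 × 10^-3 mol
n(I2) = n(S2O3^2-)/2 = 2.081 × 10^-3 mol
n(OCl^-) in the aliquot = 2.081 × 10^-3 mol (1:1 ratio)
[OCl^-]_dilute = 2.081 × 10^-3 / 0.01014 = 0.2052 mol/L
[OCl^-]_original = 0.2052 × 100.0/4.960 = 4.138 mol/L

4.138 mol/L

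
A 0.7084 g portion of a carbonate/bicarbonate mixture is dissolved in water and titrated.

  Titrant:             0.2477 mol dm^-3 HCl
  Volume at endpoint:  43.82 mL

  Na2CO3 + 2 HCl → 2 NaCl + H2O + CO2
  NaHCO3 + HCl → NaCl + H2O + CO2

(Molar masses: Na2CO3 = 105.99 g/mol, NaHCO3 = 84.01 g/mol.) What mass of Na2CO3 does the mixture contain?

n(HCl) = 0.04382 × 0.2477 = 0.01085 mol
Let x = n(Na2CO3), y = n(NaHCO3).
Titrant: 2x + 1y = 0.01085;  mass: 105.99x + 84.01y = 0.7084
Solving, x = 3.280 × 10^-3 mol, y = 4.294 × 10^-3 mol
mass of Na2CO3 = 3.280 × 10^-3 × 105.99 = 0.3477 g

0.3477 g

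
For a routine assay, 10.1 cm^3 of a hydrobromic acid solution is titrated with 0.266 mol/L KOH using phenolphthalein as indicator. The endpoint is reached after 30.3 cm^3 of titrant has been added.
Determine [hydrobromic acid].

HBr + KOH → KBr + H2O
n(KOH) = 0.0303 L × 0.266 mol/L = 8.06 × 10^-3 mol
n(HBr) = 8.06 × 10^-3 mol (1:1 mole ratio)
[HBr] = 8.06 × 10^-3 mol / 0.0101 L = 0.798 mol/L

0.798 mol/L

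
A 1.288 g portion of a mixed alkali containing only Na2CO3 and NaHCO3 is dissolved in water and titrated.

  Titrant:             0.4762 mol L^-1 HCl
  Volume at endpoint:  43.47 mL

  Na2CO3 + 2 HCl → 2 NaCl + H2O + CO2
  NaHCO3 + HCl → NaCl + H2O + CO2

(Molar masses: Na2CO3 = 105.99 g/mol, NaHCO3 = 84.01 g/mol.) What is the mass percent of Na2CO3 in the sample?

n(HCl) = 0.04347 × 0.4762 = 0.02070 mol
Let x = n(Na2CO3), y = n(NaHCO3).
Titrant: 2x + 1y = 0.02070;  mass: 105.99x + 84.01y = 1.288
Solving, x = 7.271 × 10^-3 mol, y = 6.158 × 10^-3 mol
mass of Na2CO3 = 7.271 × 10^-3 × 105.99 = 0.7707 g
% Na2CO3 = 0.7707 / 1.288 × 100 = 59.84 %

59.84 %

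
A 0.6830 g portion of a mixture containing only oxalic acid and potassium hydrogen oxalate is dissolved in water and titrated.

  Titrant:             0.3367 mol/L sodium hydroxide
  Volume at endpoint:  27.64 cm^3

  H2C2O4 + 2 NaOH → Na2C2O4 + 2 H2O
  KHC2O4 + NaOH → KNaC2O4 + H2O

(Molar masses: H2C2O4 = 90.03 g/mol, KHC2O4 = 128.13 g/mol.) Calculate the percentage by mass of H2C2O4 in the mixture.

40.40 %

n(NaOH) = 0.02764 × 0.3367 = 9.306 × 10^-3 mol
Let x = n(H2C2O4), y = n(KHC2O4).
Titrant: 2x + 1y = 9.306 × 10^-3;  mass: 90.03x + 128.13y = 0.6830
Solving, x = 3.065 × 10^-3 mol, y = 3.177 × 10^-3 mol
mass of H2C2O4 = 3.065 × 10^-3 × 90.03 = 0.2759 g
% H2C2O4 = 0.2759 / 0.6830 × 100 = 40.40 %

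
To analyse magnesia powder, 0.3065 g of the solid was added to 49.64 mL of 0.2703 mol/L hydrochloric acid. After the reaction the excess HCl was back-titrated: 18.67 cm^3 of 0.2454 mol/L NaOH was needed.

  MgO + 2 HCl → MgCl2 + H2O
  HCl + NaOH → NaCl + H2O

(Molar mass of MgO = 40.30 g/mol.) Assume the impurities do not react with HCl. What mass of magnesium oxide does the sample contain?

n(HCl) added = 0.04964 × 0.2703 = 0.01342 mol
n(NaOH) used in back-titration = 0.01867 × 0.2454 = 4.582 × 10^-3 mol
n(HCl) left over = 4.582 × 10^-3 mol (1:1 ratio)
n(HCl) consumed by analyte = 0.01342 − 4.582 × 10^-3 = 8.836 × 10^-3 mol
From the 1:2 ratio, n(MgO) = 1/2 × 8.836 × 10^-3 = 4.418 × 10^-3 mol
mass of MgO = 4.418 × 10^-3 × 40.30 = 0.1780 g

0.1780 g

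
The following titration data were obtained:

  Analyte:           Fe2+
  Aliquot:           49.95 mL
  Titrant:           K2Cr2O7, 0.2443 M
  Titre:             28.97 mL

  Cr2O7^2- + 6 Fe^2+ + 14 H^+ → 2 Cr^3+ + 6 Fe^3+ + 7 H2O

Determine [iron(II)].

0.8501 M

n(K2Cr2O7) = 0.02897 L × 0.2443 mol/L = 7.077 × 10^-3 mol
From the 6:1 mole ratio, n(Fe2+) = 6/1 × 7.077 × 10^-3 = 0.04246 mol
[Fe2+] = 0.04246 mol / 0.04995 L = 0.8501 mol/L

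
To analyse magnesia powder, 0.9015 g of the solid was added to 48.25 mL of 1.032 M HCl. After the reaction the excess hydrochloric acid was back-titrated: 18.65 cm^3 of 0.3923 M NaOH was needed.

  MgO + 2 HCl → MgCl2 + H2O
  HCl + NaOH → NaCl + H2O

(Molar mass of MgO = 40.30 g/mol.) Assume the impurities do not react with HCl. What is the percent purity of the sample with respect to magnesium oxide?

94.94 %

n(HCl) added = 0.04825 × 1.032 = 0.04979 mol
n(NaOH) used in back-titration = 0.01865 × 0.3923 = 7.316 × 10^-3 mol
n(HCl) left over = 7.316 × 10^-3 mol (1:1 ratio)
n(HCl) consumed by analyte = 0.04979 − 7.316 × 10^-3 = 0.04248 mol
From the 1:2 ratio, n(MgO) = 1/2 × 0.04248 = 0.02124 mol
mass of MgO = 0.02124 × 40.30 = 0.8559 g
% MgO = 0.8559 / 0.9015 × 100 = 94.94 %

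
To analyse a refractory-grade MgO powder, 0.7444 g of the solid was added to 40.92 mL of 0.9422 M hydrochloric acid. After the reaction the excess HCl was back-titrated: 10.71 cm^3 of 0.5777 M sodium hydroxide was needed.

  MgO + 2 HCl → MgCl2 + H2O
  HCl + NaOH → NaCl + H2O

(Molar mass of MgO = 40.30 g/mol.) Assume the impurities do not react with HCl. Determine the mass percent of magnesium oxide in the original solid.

n(HCl) added = 0.04092 × 0.9422 = 0.03855 mol
n(NaOH) used in back-titration = 0.01071 × 0.5777 = 6.187 × 10^-3 mol
n(HCl) left over = 6.187 × 10^-3 mol (1:1 ratio)
n(HCl) consumed by analyte = 0.03855 − 6.187 × 10^-3 = 0.03237 mol
From the 1:2 ratio, n(MgO) = 1/2 × 0.03237 = 0.01618 mol
mass of MgO = 0.01618 × 40.30 = 0.6522 g
% MgO = 0.6522 / 0.7444 × 100 = 87.62 %

87.62 %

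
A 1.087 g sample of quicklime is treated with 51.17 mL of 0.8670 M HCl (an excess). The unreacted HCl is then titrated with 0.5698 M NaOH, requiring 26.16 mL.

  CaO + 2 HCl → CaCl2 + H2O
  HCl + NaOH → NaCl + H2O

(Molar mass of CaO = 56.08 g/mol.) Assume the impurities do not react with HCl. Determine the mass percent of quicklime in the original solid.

75.99 %

n(HCl) added = 0.05117 × 0.8670 = 0.04436 mol
n(NaOH) used in back-titration = 0.02616 × 0.5698 = 0.01491 mol
n(HCl) left over = 0.01491 mol (1:1 ratio)
n(HCl) consumed by analyte = 0.04436 − 0.01491 = 0.02946 mol
From the 1:2 ratio, n(CaO) = 1/2 × 0.02946 = 0.01473 mol
mass of CaO = 0.01473 × 56.08 = 0.8260 g
% CaO = 0.8260 / 1.087 × 100 = 75.99 %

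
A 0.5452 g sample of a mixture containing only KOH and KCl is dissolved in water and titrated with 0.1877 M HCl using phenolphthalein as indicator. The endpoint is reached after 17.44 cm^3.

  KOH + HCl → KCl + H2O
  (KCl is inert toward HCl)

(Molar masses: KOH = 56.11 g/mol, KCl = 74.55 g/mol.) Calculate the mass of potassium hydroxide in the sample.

n(HCl) = 0.01744 × 0.1877 = 3.273 × 10^-3 mol
Let x = n(KOH), y = n(KCl).
Titrant: 1x = 3.273 × 10^-3;  mass: 56.11x + 74.55y = 0.5452
Solving, x = 3.273 × 10^-3 mol, y = 4.849 × 10^-3 mol
mass of KOH = 3.273 × 10^-3 × 56.11 = 0.1837 g

0.1837 g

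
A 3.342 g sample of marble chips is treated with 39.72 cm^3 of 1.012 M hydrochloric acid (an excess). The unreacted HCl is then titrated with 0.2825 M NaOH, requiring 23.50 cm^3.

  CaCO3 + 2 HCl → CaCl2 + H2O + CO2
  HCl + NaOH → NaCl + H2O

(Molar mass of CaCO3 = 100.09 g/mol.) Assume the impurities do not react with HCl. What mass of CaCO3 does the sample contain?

n(HCl) added = 0.03972 × 1.012 = 0.04020 mol
n(NaOH) used in back-titration = 0.02350 × 0.2825 = 6.639 × 10^-3 mol
n(HCl) left over = 6.639 × 10^-3 mol (1:1 ratio)
n(HCl) consumed by analyte = 0.04020 − 6.639 × 10^-3 = 0.03356 mol
From the 1:2 ratio, n(CaCO3) = 1/2 × 0.03356 = 0.01678 mol
mass of CaCO3 = 0.01678 × 100.09 = 1.679 g

1.679 g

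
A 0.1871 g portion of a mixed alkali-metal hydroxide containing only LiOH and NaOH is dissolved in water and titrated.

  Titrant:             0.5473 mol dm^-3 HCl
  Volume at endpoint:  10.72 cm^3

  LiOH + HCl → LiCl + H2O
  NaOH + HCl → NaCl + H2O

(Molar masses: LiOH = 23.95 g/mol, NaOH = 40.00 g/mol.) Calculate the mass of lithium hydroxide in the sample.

0.07100 g

n(HCl) = 0.01072 × 0.5473 = 5.867 × 10^-3 mol
Let x = n(LiOH), y = n(NaOH).
Titrant: 1x + 1y = 5.867 × 10^-3;  mass: 23.95x + 40.00y = 0.1871
Solving, x = 2.965 × 10^-3 mol, y = 2.902 × 10^-3 mol
mass of LiOH = 2.965 × 10^-3 × 23.95 = 0.07100 g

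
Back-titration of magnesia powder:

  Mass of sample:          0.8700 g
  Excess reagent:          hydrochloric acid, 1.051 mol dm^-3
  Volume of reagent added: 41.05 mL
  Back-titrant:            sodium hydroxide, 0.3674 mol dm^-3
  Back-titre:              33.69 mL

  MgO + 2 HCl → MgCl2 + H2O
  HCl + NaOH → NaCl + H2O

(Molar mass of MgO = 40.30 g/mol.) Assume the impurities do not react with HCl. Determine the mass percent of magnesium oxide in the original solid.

n(HCl) added = 0.04105 × 1.051 = 0.04314 mol
n(NaOH) used in back-titration = 0.03369 × 0.3674 = 0.01238 mol
n(HCl) left over = 0.01238 mol (1:1 ratio)
n(HCl) consumed by analyte = 0.04314 − 0.01238 = 0.03077 mol
From the 1:2 ratio, n(MgO) = 1/2 × 0.03077 = 0.01538 mol
mass of MgO = 0.01538 × 40.30 = 0.6199 g
% MgO = 0.6199 / 0.8700 × 100 = 71.26 %

71.26 %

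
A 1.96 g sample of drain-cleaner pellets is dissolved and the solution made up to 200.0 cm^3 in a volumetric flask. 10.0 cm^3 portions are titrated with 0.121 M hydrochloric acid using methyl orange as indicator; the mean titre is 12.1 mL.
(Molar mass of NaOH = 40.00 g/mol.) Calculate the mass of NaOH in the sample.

1.17 g

NaOH + HCl → NaCl + H2O
n(HCl) per titration = 0.0121 × 0.121 = 1.46 × 10^-3 mol
n(NaOH) in each aliquot = 1.46 × 10^-3 mol (1:1 ratio)
n(NaOH) in the whole flask = 1.46 × 10^-3 × 200.0/10.0 = 0.0293 mol
mass of NaOH = 0.0293 × 40.00 = 1.17 g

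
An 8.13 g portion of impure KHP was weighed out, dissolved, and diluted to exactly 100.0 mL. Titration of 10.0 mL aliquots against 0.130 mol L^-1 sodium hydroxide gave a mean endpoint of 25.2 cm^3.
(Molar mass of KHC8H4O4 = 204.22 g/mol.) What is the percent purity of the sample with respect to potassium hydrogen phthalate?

82.3 %

KHC8H4O4 + NaOH → KNaC8H4O4 + H2O
n(NaOH) per titration = 0.0252 × 0.130 = 3.28 × 10^-3 mol
n(KHC8H4O4) in each aliquot = 3.28 × 10^-3 mol (1:1 ratio)
n(KHC8H4O4) in the whole flask = 3.28 × 10^-3 × 100.0/10.0 = 0.0328 mol
mass of KHC8H4O4 = 0.0328 × 204.22 = 6.69 g
% KHC8H4O4 = 6.69 / 8.13 × 100 = 82.3 %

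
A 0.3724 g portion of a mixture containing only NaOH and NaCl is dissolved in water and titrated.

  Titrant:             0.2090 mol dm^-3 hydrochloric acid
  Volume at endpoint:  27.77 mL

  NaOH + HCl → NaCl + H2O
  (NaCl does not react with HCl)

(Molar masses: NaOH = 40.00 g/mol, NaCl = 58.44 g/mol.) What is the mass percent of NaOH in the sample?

n(HCl) = 0.02777 × 0.2090 = 5.804 × 10^-3 mol
Let x = n(NaOH), y = n(NaCl).
Titrant: 1x = 5.804 × 10^-3;  mass: 40.00x + 58.44y = 0.3724
Solving, x = 5.804 × 10^-3 mol, y = 2.400 × 10^-3 mol
mass of NaOH = 5.804 × 10^-3 × 40.00 = 0.2322 g
% NaOH = 0.2322 / 0.3724 × 100 = 62.34 %

62.34 %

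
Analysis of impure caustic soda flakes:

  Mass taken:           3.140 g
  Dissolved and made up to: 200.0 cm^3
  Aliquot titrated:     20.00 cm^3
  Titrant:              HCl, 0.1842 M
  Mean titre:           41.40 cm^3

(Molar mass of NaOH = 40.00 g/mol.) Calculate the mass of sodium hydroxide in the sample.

3.050 g

NaOH + HCl → NaCl + H2O
n(HCl) per titration = 0.04140 × 0.1842 = 7.626 × 10^-3 mol
n(NaOH) in each aliquot = 7.626 × 10^-3 mol (1:1 ratio)
n(NaOH) in the whole flask = 7.626 × 10^-3 × 200.0/20.00 = 0.07626 mol
mass of NaOH = 0.07626 × 40.00 = 3.050 g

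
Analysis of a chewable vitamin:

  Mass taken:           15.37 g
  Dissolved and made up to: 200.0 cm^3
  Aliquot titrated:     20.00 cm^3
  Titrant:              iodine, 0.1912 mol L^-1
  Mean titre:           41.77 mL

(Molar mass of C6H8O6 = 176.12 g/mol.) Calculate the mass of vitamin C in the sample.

14.07 g

C6H8O6 + I2 → C6H6O6 + 2 HI
n(I2) per titration = 0.04177 × 0.1912 = 7.986 × 10^-3 mol
n(C6H8O6) in each aliquot = 7.986 × 10^-3 mol (1:1 ratio)
n(C6H8O6) in the whole flask = 7.986 × 10^-3 × 200.0/20.00 = 0.07986 mol
mass of C6H8O6 = 0.07986 × 176.12 = 14.07 g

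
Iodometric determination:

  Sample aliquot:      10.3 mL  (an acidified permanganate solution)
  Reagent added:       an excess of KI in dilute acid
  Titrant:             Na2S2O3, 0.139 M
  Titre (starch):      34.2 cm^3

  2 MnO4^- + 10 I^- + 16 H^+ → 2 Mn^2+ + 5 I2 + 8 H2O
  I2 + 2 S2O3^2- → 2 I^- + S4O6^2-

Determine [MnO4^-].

0.0923 M

n(S2O3^2-) = 0.0342 × 0.139 = 4.75 × 10^-3 mol
n(I2) = n(S2O3^2-)/2 = 2.38 × 10^-3 mol
From the 2:5 ratio, n(MnO4^-) in the aliquot = 2/5 × 2.38 × 10^-3 = 9.51 × 10^-4 mol
[MnO4^-] = 9.51 × 10^-4 / 0.0103 = 0.0923 mol/L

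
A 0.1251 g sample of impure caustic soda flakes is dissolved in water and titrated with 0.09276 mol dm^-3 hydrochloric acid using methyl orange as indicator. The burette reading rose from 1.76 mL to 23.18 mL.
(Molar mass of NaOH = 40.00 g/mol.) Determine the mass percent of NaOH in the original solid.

63.53 %

NaOH + HCl → NaCl + H2O
n(HCl) = 0.02142 L × 0.09276 mol/L = 1.987 × 10^-3 mol
n(NaOH) = 1.987 × 10^-3 mol (1:1 ratio)
mass of NaOH = 1.987 × 10^-3 × 40.00 g/mol = 0.07948 g
% NaOH = 0.07948 / 0.1251 × 100 = 63.53 %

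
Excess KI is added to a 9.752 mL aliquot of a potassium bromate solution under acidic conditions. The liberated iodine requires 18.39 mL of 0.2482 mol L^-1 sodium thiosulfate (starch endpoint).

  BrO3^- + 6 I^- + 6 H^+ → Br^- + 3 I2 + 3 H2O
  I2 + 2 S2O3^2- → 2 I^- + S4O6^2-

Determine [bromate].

0.07801 mol/L

n(S2O3^2-) = 0.01839 × 0.2482 = 4.564 × 10^-3 mol
n(I2) = n(S2O3^2-)/2 = 2.282 × 10^-3 mol
From the 1:3 ratio, n(BrO3^-) in the aliquot = 1/3 × 2.282 × 10^-3 = 7.607 × 10^-4 mol
[BrO3^-] = 7.607 × 10^-4 / 0.009752 = 0.07801 mol/L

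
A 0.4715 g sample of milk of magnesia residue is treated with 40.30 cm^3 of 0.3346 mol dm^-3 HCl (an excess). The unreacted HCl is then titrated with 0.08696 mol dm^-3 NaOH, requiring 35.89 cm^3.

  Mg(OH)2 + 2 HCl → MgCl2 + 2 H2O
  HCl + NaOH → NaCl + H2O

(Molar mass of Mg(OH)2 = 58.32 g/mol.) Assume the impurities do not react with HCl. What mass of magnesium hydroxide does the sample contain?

n(HCl) added = 0.04030 × 0.3346 = 0.01348 mol
n(NaOH) used in back-titration = 0.03589 × 0.08696 = 3.121 × 10^-3 mol
n(HCl) left over = 3.121 × 10^-3 mol (1:1 ratio)
n(HCl) consumed by analyte = 0.01348 − 3.121 × 10^-3 = 0.01036 mol
From the 1:2 ratio, n(Mg(OH)2) = 1/2 × 0.01036 = 5.182 × 10^-3 mol
mass of Mg(OH)2 = 5.182 × 10^-3 × 58.32 = 0.3022 g

0.3022 g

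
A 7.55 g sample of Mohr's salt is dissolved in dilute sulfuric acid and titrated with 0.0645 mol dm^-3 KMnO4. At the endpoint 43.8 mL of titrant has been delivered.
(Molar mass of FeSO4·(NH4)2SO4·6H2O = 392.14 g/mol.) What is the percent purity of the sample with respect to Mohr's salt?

MnO4^- + 5 Fe^2+ + 8 H^+ → Mn^2+ + 5 Fe^3+ + 4 H2O
n(KMnO4) = 0.0438 L × 0.0645 mol/L = 2.83 × 10^-3 mol
From the 5:1 ratio, n(FeSO4·(NH4)2SO4·6H2O) = 5/1 × 2.83 × 10^-3 = 0.0141 mol
mass of FeSO4·(NH4)2SO4·6H2O = 0.0141 × 392.14 g/mol = 5.54 g
% FeSO4·(NH4)2SO4·6H2O = 5.54 / 7.55 × 100 = 73.4 %

73.4 %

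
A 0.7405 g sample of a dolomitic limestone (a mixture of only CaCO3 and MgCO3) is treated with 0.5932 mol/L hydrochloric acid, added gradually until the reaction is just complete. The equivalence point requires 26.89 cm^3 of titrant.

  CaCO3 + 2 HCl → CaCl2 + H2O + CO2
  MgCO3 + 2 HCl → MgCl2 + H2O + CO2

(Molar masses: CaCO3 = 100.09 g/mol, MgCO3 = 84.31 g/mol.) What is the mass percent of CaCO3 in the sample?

58.31 %

n(HCl) = 0.02689 × 0.5932 = 0.01595 mol
Let x = n(CaCO3), y = n(MgCO3).
Titrant: 2x + 2y = 0.01595;  mass: 100.09x + 84.31y = 0.7405
Solving, x = 4.314 × 10^-3 mol, y = 3.661 × 10^-3 mol
mass of CaCO3 = 4.314 × 10^-3 × 100.09 = 0.4318 g
% CaCO3 = 0.4318 / 0.7405 × 100 = 58.31 %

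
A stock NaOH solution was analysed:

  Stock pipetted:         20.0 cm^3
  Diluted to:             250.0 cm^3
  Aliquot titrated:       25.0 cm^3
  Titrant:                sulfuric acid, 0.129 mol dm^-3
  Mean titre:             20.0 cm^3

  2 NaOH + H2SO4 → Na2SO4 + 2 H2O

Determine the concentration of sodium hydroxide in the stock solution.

2.58 mol/L

n(H2SO4) = 0.0200 × 0.129 = 2.58 × 10^-3 mol
From the 2:1 ratio, n(NaOH) in the aliquot = 2/1 × 2.58 × 10^-3 = 5.16 × 10^-3 mol
[NaOH]_dilute = 5.16 × 10^-3 / 0.0250 = 0.206 mol/L
Dilution factor = 250.0 / 20.0 = 12.50
[NaOH]_stock = 0.206 × 12.50 = 2.58 mol/L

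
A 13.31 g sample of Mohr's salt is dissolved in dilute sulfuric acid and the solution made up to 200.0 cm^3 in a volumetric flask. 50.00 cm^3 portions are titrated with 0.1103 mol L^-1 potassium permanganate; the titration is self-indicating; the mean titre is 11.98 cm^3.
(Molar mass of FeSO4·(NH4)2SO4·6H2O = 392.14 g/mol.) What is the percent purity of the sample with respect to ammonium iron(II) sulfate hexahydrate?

77.86 %

MnO4^- + 5 Fe^2+ + 8 H^+ → Mn^2+ + 5 Fe^3+ + 4 H2O
n(KMnO4) per titration = 0.01198 × 0.1103 = 1.321 × 10^-3 mol
From the 5:1 ratio, n(FeSO4·(NH4)2SO4·6H2O) in each aliquot = 5/1 × 1.321 × 10^-3 = 6.607 × 10^-3 mol
n(FeSO4·(NH4)2SO4·6H2O) in the whole flask = 6.607 × 10^-3 × 200.0/50.00 = 0.02643 mol
mass of FeSO4·(NH4)2SO4·6H2O = 0.02643 × 392.14 = 10.36 g
% FeSO4·(NH4)2SO4·6H2O = 10.36 / 13.31 × 100 = 77.86 %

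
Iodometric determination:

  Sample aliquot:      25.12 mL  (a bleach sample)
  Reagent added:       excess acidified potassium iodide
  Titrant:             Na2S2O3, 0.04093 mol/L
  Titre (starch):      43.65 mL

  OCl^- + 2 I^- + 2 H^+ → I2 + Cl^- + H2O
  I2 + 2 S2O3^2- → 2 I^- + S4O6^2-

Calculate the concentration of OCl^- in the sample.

0.03556 mol/L

n(S2O3^2-) = 0.04365 × 0.04093 = 1.787 × 10^-3 mol
n(I2) = n(S2O3^2-)/2 = 8.933 × 10^-4 mol
n(OCl^-) in the aliquot = 8.933 × 10^-4 mol (1:1 ratio)
[OCl^-] = 8.933 × 10^-4 / 0.02512 = 0.03556 mol/L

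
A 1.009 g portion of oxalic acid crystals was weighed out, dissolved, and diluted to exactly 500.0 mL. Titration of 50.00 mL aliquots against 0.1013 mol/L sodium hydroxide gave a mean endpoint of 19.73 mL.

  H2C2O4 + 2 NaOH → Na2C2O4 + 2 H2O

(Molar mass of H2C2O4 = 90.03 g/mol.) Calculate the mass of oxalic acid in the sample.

0.8997 g

n(NaOH) per titration = 0.01973 × 0.1013 = 1.999 × 10^-3 mol
From the 1:2 ratio, n(H2C2O4) in each aliquot = 1/2 × 1.999 × 10^-3 = 9.993 × 10^-4 mol
n(H2C2O4) in the whole flask = 9.993 × 10^-4 × 500.0/50.00 = 9.993 × 10^-3 mol
mass of H2C2O4 = 9.993 × 10^-3 × 90.03 = 0.8997 g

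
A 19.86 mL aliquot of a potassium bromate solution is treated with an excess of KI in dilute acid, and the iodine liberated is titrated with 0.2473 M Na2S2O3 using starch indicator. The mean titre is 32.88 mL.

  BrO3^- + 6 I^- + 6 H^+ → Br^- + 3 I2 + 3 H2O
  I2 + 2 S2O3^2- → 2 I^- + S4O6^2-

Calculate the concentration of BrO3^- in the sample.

n(S2O3^2-) = 0.03288 × 0.2473 = 8.131 × 10^-3 mol
n(I2) = n(S2O3^2-)/2 = 4.066 × 10^-3 mol
From the 1:3 ratio, n(BrO3^-) in the aliquot = 1/3 × 4.066 × 10^-3 = 1.355 × 10^-3 mol
[BrO3^-] = 1.355 × 10^-3 / 0.01986 = 0.06824 mol/L

0.06824 M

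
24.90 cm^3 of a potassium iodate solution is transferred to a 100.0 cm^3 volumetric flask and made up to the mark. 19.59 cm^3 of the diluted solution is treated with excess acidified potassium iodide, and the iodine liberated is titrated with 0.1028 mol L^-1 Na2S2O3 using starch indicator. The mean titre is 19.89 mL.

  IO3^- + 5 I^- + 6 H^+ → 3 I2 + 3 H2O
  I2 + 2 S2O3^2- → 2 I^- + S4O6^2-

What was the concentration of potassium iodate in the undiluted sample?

n(S2O3^2-) = 0.01989 × 0.1028 = 2.045 × 10^-3 mol
n(I2) = n(S2O3^2-)/2 = 1.022 × 10^-3 mol
From the 1:3 ratio, n(IO3^-) in the aliquot = 1/3 × 1.022 × 10^-3 = 3.408 × 10^-4 mol
[IO3^-]_dilute = 3.408 × 10^-4 / 0.01959 = 0.01740 mol/L
[IO3^-]_original = 0.01740 × 100.0/24.90 = 0.06986 mol/L

0.06986 mol/L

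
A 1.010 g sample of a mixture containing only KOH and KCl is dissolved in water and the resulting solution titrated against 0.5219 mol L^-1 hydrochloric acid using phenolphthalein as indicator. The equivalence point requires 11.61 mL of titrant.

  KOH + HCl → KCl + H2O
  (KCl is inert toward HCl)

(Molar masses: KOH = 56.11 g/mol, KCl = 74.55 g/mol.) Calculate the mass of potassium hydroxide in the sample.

0.3400 g

n(HCl) = 0.01161 × 0.5219 = 6.059 × 10^-3 mol
Let x = n(KOH), y = n(KCl).
Titrant: 1x = 6.059 × 10^-3;  mass: 56.11x + 74.55y = 1.010
Solving, x = 6.059 × 10^-3 mol, y = 8.987 × 10^-3 mol
mass of KOH = 6.059 × 10^-3 × 56.11 = 0.3400 g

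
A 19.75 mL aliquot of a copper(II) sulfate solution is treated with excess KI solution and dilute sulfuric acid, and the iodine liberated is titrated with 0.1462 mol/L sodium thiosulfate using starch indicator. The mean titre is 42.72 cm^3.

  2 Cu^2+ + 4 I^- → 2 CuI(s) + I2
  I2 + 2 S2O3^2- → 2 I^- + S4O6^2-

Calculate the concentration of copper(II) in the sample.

0.3162 mol/L

n(S2O3^2-) = 0.04272 × 0.1462 = 6.246 × 10^-3 mol
n(I2) = n(S2O3^2-)/2 = 3.123 × 10^-3 mol
From the 2:1 ratio, n(Cu2+) in the aliquot = 2/1 × 3.123 × 10^-3 = 6.246 × 10^-3 mol
[Cu2+] = 6.246 × 10^-3 / 0.01975 = 0.3162 mol/L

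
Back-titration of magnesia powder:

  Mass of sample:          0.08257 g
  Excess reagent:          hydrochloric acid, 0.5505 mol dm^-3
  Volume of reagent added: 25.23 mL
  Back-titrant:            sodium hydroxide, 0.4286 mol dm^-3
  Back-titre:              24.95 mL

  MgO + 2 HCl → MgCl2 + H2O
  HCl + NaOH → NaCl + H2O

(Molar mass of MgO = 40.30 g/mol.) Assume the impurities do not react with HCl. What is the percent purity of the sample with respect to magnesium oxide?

77.98 %

n(HCl) added = 0.02523 × 0.5505 = 0.01389 mol
n(NaOH) used in back-titration = 0.02495 × 0.4286 = 0.01069 mol
n(HCl) left over = 0.01069 mol (1:1 ratio)
n(HCl) consumed by analyte = 0.01389 − 0.01069 = 3.196 × 10^-3 mol
From the 1:2 ratio, n(MgO) = 1/2 × 3.196 × 10^-3 = 1.598 × 10^-3 mol
mass of MgO = 1.598 × 10^-3 × 40.30 = 0.06439 g
% MgO = 0.06439 / 0.08257 × 100 = 77.98 %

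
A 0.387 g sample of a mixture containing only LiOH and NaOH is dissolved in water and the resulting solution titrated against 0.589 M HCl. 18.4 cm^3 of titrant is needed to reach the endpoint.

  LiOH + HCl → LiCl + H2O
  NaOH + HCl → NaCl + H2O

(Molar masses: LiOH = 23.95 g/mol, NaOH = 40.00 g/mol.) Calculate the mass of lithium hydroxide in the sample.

0.0694 g

n(HCl) = 0.0184 × 0.589 = 0.0108 mol
Let x = n(LiOH), y = n(NaOH).
Titrant: 1x + 1y = 0.0108;  mass: 23.95x + 40.00y = 0.387
Solving, x = 2.90 × 10^-3 mol, y = 7.94 × 10^-3 mol
mass of LiOH = 2.90 × 10^-3 × 23.95 = 0.0694 g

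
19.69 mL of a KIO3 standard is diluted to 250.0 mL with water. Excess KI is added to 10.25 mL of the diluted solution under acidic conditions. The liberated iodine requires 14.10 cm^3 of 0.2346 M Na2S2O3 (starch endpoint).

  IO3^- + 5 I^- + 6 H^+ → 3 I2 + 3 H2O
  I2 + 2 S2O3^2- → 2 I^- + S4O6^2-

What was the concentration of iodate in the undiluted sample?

n(S2O3^2-) = 0.01410 × 0.2346 = 3.308 × 10^-3 mol
n(I2) = n(S2O3^2-)/2 = 1.654 × 10^-3 mol
From the 1:3 ratio, n(IO3^-) in the aliquot = 1/3 × 1.654 × 10^-3 = 5.513 × 10^-4 mol
[IO3^-]_dilute = 5.513 × 10^-4 / 0.01025 = 0.05379 mol/L
[IO3^-]_original = 0.05379 × 250.0/19.69 = 0.6829 mol/L

0.6829 M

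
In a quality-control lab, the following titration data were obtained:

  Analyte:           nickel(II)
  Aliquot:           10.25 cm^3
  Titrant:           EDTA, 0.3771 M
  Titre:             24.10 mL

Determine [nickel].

0.8866 M

Ni^2+ + EDTA^4- → [Ni(EDTA)]^2-
n(EDTA) = 0.02410 L × 0.3771 mol/L = 9.088 × 10^-3 mol
n(Ni2+) = 9.088 × 10^-3 mol (1:1 mole ratio)
[Ni2+] = 9.088 × 10^-3 mol / 0.01025 L = 0.8866 mol/L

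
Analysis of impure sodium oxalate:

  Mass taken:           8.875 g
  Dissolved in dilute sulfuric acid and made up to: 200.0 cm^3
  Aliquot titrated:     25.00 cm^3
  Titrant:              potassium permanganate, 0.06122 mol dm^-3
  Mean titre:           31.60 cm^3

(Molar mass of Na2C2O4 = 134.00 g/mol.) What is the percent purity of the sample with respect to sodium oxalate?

58.42 %

2 MnO4^- + 5 C2O4^2- + 16 H^+ → 2 Mn^2+ + 10 CO2 + 8 H2O
n(KMnO4) per titration = 0.03160 × 0.06122 = 1.935 × 10^-3 mol
From the 5:2 ratio, n(Na2C2O4) in each aliquot = 5/2 × 1.935 × 10^-3 = 4.836 × 10^-3 mol
n(Na2C2O4) in the whole flask = 4.836 × 10^-3 × 200.0/25.00 = 0.03869 mol
mass of Na2C2O4 = 0.03869 × 134.00 = 5.185 g
% Na2C2O4 = 5.185 / 8.875 × 100 = 58.42 %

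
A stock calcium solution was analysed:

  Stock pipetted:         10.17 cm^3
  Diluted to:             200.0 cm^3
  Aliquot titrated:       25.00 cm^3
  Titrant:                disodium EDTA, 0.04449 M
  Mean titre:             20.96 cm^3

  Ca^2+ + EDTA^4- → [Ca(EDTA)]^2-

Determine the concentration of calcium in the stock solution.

0.7335 M

n(EDTA) = 0.02096 × 0.04449 = 9.325 × 10^-4 mol
n(Ca2+) in the aliquot = 9.325 × 10^-4 mol (1:1 ratio)
[Ca2+]_dilute = 9.325 × 10^-4 / 0.02500 = 0.03730 mol/L
Dilution factor = 200.0 / 10.17 = 19.67
[Ca2+]_stock = 0.03730 × 19.67 = 0.7335 mol/L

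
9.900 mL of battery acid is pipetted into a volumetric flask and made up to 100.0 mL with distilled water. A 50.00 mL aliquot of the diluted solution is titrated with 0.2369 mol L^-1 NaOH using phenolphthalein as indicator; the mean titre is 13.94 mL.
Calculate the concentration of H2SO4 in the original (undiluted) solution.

H2SO4 + 2 NaOH → Na2SO4 + 2 H2O
n(NaOH) = 0.01394 × 0.2369 = 3.302 × 10^-3 mol
From the 1:2 ratio, n(H2SO4) in the aliquot = 1/2 × 3.302 × 10^-3 = 1.651 × 10^-3 mol
[H2SO4]_dilute = 1.651 × 10^-3 / 0.05000 = 0.03302 mol/L
Dilution factor = 100.0 / 9.900 = 10.10
[H2SO4]_stock = 0.03302 × 10.10 = 0.3336 mol/L

0.3336 mol/L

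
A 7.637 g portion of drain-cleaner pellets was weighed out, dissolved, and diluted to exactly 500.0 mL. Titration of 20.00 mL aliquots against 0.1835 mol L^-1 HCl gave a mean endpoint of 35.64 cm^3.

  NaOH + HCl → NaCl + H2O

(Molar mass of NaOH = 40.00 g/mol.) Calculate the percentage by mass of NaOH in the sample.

n(HCl) per titration = 0.03564 × 0.1835 = 6.540 × 10^-3 mol
n(NaOH) in each aliquot = 6.540 × 10^-3 mol (1:1 ratio)
n(NaOH) in the whole flask = 6.540 × 10^-3 × 500.0/20.00 = 0.1635 mol
mass of NaOH = 0.1635 × 40.00 = 6.540 g
% NaOH = 6.540 / 7.637 × 100 = 85.63 %

85.63 %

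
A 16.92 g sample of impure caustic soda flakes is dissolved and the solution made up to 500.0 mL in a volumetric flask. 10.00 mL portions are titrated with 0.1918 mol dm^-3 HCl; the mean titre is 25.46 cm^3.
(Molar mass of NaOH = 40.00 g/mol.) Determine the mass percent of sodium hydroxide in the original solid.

NaOH + HCl → NaCl + H2O
n(HCl) per titration = 0.02546 × 0.1918 = 4.883 × 10^-3 mol
n(NaOH) in each aliquot = 4.883 × 10^-3 mol (1:1 ratio)
n(NaOH) in the whole flask = 4.883 × 10^-3 × 500.0/10.00 = 0.2442 mol
mass of NaOH = 0.2442 × 40.00 = 9.766 g
% NaOH = 9.766 / 16.92 × 100 = 57.72 %

57.72 %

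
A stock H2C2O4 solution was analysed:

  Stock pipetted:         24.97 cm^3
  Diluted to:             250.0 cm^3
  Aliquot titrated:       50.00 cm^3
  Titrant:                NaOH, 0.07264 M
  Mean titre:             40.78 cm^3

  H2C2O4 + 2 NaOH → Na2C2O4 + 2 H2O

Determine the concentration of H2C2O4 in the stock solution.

0.2966 M

n(NaOH) = 0.04078 × 0.07264 = 2.962 × 10^-3 mol
From the 1:2 ratio, n(H2C2O4) in the aliquot = 1/2 × 2.962 × 10^-3 = 1.481 × 10^-3 mol
[H2C2O4]_dilute = 1.481 × 10^-3 / 0.05000 = 0.02962 mol/L
Dilution factor = 250.0 / 24.97 = 10.01
[H2C2O4]_stock = 0.02962 × 10.01 = 0.2966 mol/L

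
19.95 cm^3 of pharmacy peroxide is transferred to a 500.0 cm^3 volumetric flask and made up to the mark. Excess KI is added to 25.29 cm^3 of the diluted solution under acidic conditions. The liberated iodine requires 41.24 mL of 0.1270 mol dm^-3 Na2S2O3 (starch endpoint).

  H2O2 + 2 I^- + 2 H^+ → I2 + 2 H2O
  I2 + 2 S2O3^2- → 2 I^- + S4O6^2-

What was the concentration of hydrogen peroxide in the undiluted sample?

2.595 mol/L

n(S2O3^2-) = 0.04124 × 0.1270 = 5.237 × 10^-3 mol
n(I2) = n(S2O3^2-)/2 = 2.619 × 10^-3 mol
n(H2O2) in the aliquot = 2.619 × 10^-3 mol (1:1 ratio)
[H2O2]_dilute = 2.619 × 10^-3 / 0.02529 = 0.1035 mol/L
[H2O2]_original = 0.1035 × 500.0/19.95 = 2.595 mol/L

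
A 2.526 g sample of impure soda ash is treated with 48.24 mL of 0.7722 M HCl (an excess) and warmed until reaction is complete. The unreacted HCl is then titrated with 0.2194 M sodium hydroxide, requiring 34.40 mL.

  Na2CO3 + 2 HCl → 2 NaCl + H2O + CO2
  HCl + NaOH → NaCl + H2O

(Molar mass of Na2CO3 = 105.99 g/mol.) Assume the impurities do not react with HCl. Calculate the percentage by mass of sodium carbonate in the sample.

n(HCl) added = 0.04824 × 0.7722 = 0.03725 mol
n(NaOH) used in back-titration = 0.03440 × 0.2194 = 7.547 × 10^-3 mol
n(HCl) left over = 7.547 × 10^-3 mol (1:1 ratio)
n(HCl) consumed by analyte = 0.03725 − 7.547 × 10^-3 = 0.02970 mol
From the 1:2 ratio, n(Na2CO3) = 1/2 × 0.02970 = 0.01485 mol
mass of Na2CO3 = 0.01485 × 105.99 = 1.574 g
% Na2CO3 = 1.574 / 2.526 × 100 = 62.32 %

62.32 %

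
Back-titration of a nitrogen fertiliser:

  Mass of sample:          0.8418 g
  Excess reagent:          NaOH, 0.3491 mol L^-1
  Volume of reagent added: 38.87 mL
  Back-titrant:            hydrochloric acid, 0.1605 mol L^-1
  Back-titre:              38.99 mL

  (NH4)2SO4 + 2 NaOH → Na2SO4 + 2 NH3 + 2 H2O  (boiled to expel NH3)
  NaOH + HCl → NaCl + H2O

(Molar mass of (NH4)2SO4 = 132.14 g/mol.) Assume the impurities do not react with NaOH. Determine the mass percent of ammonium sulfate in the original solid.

57.39 %

n(NaOH) added = 0.03887 × 0.3491 = 0.01357 mol
n(HCl) used in back-titration = 0.03899 × 0.1605 = 6.258 × 10^-3 mol
n(NaOH) left over = 6.258 × 10^-3 mol (1:1 ratio)
n(NaOH) consumed by analyte = 0.01357 − 6.258 × 10^-3 = 7.312 × 10^-3 mol
From the 1:2 ratio, n((NH4)2SO4) = 1/2 × 7.312 × 10^-3 = 3.656 × 10^-3 mol
mass of (NH4)2SO4 = 3.656 × 10^-3 × 132.14 = 0.4831 g
% (NH4)2SO4 = 0.4831 / 0.8418 × 100 = 57.39 %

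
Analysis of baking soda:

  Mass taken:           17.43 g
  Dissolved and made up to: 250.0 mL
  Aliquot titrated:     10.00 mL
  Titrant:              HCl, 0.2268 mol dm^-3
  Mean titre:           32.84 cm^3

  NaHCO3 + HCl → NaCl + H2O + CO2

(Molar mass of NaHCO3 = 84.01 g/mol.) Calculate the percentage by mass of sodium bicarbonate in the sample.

89.75 %

n(HCl) per titration = 0.03284 × 0.2268 = 7.448 × 10^-3 mol
n(NaHCO3) in each aliquot = 7.448 × 10^-3 mol (1:1 ratio)
n(NaHCO3) in the whole flask = 7.448 × 10^-3 × 250.0/10.00 = 0.1862 mol
mass of NaHCO3 = 0.1862 × 84.01 = 15.64 g
% NaHCO3 = 15.64 / 17.43 × 100 = 89.75 %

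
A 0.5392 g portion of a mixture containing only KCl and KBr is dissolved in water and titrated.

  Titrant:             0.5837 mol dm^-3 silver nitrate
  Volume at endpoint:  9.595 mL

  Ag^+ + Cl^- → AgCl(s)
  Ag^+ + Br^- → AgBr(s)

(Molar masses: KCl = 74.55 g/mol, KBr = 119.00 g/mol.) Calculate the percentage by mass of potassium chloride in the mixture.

n(AgNO3) = 0.009595 × 0.5837 = 5.601 × 10^-3 mol
Let x = n(KCl), y = n(KBr).
Titrant: 1x + 1y = 5.601 × 10^-3;  mass: 74.55x + 119.00y = 0.5392
Solving, x = 2.863 × 10^-3 mol, y = 2.737 × 10^-3 mol
mass of KCl = 2.863 × 10^-3 × 74.55 = 0.2135 g
% KCl = 0.2135 / 0.5392 × 100 = 39.59 %

39.59 %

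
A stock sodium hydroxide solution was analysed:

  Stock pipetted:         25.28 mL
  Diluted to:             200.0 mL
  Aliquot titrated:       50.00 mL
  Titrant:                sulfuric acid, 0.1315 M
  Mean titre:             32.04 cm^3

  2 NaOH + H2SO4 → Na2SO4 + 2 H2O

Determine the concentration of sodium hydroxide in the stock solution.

1.333 M

n(H2SO4) = 0.03204 × 0.1315 = 4.213 × 10^-3 mol
From the 2:1 ratio, n(NaOH) in the aliquot = 2/1 × 4.213 × 10^-3 = 8.427 × 10^-3 mol
[NaOH]_dilute = 8.427 × 10^-3 / 0.05000 = 0.1685 mol/L
Dilution factor = 200.0 / 25.28 = 7.911
[NaOH]_stock = 0.1685 × 7.911 = 1.333 mol/L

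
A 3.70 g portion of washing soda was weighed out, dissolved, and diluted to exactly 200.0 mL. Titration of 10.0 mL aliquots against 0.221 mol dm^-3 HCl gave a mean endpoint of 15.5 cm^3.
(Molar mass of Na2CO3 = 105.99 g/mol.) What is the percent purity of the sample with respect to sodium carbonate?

98.1 %

Na2CO3 + 2 HCl → 2 NaCl + H2O + CO2
n(HCl) per titration = 0.0155 × 0.221 = 3.43 × 10^-3 mol
From the 1:2 ratio, n(Na2CO3) in each aliquot = 1/2 × 3.43 × 10^-3 = 1.71 × 10^-3 mol
n(Na2CO3) in the whole flask = 1.71 × 10^-3 × 200.0/10.0 = 0.0343 mol
mass of Na2CO3 = 0.0343 × 105.99 = 3.63 g
% Na2CO3 = 3.63 / 3.70 × 100 = 98.1 %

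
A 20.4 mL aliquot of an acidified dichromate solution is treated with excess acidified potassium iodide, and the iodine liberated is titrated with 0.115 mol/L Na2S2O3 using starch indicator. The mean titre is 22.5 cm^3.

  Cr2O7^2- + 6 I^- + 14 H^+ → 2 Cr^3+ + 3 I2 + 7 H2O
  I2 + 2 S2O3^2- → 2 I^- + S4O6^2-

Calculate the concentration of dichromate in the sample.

0.0211 mol/L

n(S2O3^2-) = 0.0225 × 0.115 = 2.59 × 10^-3 mol
n(I2) = n(S2O3^2-)/2 = 1.29 × 10^-3 mol
From the 1:3 ratio, n(Cr2O7^2-) in the aliquot = 1/3 × 1.29 × 10^-3 = 4.31 × 10^-4 mol
[Cr2O7^2-] = 4.31 × 10^-4 / 0.0204 = 0.0211 mol/L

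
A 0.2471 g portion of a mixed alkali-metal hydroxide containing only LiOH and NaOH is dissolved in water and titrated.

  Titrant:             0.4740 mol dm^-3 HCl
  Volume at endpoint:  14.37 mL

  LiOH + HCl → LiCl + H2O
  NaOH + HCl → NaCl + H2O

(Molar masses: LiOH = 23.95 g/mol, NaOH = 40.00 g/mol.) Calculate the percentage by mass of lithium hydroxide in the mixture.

15.31 %

n(HCl) = 0.01437 × 0.4740 = 6.811 × 10^-3 mol
Let x = n(LiOH), y = n(NaOH).
Titrant: 1x + 1y = 6.811 × 10^-3;  mass: 23.95x + 40.00y = 0.2471
Solving, x = 1.580 × 10^-3 mol, y = 5.232 × 10^-3 mol
mass of LiOH = 1.580 × 10^-3 × 23.95 = 0.03784 g
% LiOH = 0.03784 / 0.2471 × 100 = 15.31 %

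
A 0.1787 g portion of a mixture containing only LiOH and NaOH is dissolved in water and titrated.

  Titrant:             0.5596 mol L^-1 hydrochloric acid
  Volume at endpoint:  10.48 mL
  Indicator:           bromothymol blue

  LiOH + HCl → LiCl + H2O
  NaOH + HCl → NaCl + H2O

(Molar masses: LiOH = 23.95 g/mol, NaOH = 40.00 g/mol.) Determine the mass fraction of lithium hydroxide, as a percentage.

46.67 %

n(HCl) = 0.01048 × 0.5596 = 5.865 × 10^-3 mol
Let x = n(LiOH), y = n(NaOH).
Titrant: 1x + 1y = 5.865 × 10^-3;  mass: 23.95x + 40.00y = 0.1787
Solving, x = 3.482 × 10^-3 mol, y = 2.383 × 10^-3 mol
mass of LiOH = 3.482 × 10^-3 × 23.95 = 0.08339 g
% LiOH = 0.08339 / 0.1787 × 100 = 46.67 %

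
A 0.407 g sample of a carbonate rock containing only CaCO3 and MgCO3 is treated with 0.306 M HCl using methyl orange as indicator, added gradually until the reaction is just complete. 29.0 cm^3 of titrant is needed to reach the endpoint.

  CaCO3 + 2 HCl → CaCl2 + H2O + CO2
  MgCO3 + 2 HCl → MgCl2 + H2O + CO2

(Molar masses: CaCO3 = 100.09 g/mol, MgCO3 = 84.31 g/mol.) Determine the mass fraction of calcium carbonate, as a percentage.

51.3 %

n(HCl) = 0.0290 × 0.306 = 8.87 × 10^-3 mol
Let x = n(CaCO3), y = n(MgCO3).
Titrant: 2x + 2y = 8.87 × 10^-3;  mass: 100.09x + 84.31y = 0.407
Solving, x = 2.09 × 10^-3 mol, y = 2.35 × 10^-3 mol
mass of CaCO3 = 2.09 × 10^-3 × 100.09 = 0.209 g
% CaCO3 = 0.209 / 0.407 × 100 = 51.3 %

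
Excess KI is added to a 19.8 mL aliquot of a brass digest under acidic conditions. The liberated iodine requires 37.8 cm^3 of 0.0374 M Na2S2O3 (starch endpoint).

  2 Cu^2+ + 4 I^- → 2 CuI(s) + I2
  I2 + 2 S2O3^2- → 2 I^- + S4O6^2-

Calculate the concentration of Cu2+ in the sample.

n(S2O3^2-) = 0.0378 × 0.0374 = 1.41 × 10^-3 mol
n(I2) = n(S2O3^2-)/2 = 7.07 × 10^-4 mol
From the 2:1 ratio, n(Cu2+) in the aliquot = 2/1 × 7.07 × 10^-4 = 1.41 × 10^-3 mol
[Cu2+] = 1.41 × 10^-3 / 0.0198 = 0.0714 mol/L

0.0714 M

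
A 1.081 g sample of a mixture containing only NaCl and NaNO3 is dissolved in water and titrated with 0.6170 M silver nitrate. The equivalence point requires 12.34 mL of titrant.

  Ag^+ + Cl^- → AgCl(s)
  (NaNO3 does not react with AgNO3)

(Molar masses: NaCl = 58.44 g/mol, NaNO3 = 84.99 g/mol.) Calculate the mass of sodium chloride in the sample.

n(AgNO3) = 0.01234 × 0.6170 = 7.614 × 10^-3 mol
Let x = n(NaCl), y = n(NaNO3).
Titrant: 1x = 7.614 × 10^-3;  mass: 58.44x + 84.99y = 1.081
Solving, x = 7.614 × 10^-3 mol, y = 7.484 × 10^-3 mol
mass of NaCl = 7.614 × 10^-3 × 58.44 = 0.4449 g

0.4449 g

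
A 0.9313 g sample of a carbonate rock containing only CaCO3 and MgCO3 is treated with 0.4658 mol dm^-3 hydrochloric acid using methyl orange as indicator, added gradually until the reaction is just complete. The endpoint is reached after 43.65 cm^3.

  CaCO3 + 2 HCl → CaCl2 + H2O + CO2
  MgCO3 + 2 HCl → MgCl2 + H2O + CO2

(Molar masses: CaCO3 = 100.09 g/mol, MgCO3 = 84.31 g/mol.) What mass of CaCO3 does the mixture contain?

0.4706 g

n(HCl) = 0.04365 × 0.4658 = 0.02033 mol
Let x = n(CaCO3), y = n(MgCO3).
Titrant: 2x + 2y = 0.02033;  mass: 100.09x + 84.31y = 0.9313
Solving, x = 4.702 × 10^-3 mol, y = 5.464 × 10^-3 mol
mass of CaCO3 = 4.702 × 10^-3 × 100.09 = 0.4706 g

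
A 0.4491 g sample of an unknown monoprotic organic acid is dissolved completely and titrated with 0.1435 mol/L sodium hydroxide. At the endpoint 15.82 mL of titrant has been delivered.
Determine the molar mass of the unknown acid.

197.8 g/mol

n(NaOH) = 0.01582 L × 0.1435 mol/L = 2.270 × 10^-3 mol
n(HA) = 2.270 × 10^-3 mol (1:1 ratio)
M = m / n = 0.4491 g / 2.270 × 10^-3 mol = 197.8 g/mol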